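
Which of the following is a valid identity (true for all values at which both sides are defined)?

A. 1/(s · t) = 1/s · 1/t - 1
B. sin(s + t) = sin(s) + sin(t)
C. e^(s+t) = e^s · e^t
A: fails at (4, 6) — LHS = 1/24, RHS = -23/24.
B: fails at (2, 4) — LHS = sin(6) ≈ -0.2794, RHS = sin(4) + sin(2) ≈ 0.1525.
C: holds — e.g. at (3, 5), both sides equal e^8 ≈ 2981.

Answer: C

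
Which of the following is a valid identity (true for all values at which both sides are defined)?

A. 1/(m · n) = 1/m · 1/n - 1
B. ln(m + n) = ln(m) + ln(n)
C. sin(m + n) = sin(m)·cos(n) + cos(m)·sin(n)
C

A: fails at (2, 5) — LHS = 1/10, RHS = -9/10.
B: fails at (4, 5) — LHS = ln(9) ≈ 2.197, RHS = ln(4) + ln(5) ≈ 2.996.
C: holds — e.g. at (2, 7), both sides equal sin(9) ≈ 0.4121.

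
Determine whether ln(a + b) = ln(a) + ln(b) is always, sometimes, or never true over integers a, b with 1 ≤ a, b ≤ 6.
It holds at (a, b) = (2, 2) (both sides equal ln(4) ≈ 1.386), but fails at (a, b) = (3, 4) (LHS = ln(7) ≈ 1.946, RHS = ln(3) + ln(4) ≈ 2.485).

Answer: Sometimes true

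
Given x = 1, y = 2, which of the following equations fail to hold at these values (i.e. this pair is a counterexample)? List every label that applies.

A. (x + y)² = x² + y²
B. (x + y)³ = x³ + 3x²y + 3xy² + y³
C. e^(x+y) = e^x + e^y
Evaluating each claim at the given values:
A. LHS = 9, RHS = 5 → fails here (LHS ≠ RHS)
B. LHS = 27, RHS = 27 → holds here (LHS = RHS)
C. LHS = e^3 ≈ 20.09, RHS = e + e^2 ≈ 10.11 → fails here (LHS ≠ RHS)

Answer: A, C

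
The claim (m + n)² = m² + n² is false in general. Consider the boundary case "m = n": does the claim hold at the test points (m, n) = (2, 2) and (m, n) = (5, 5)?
At (2, 2): LHS = 16 ≠ RHS = 8
At (5, 5): LHS = 100 ≠ RHS = 50

Answer: No, fails at both test points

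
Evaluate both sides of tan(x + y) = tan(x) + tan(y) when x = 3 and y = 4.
LHS = tan(3 + 4) = tan(7) ≈ 0.8714
RHS = tan(3) + tan(4) ≈ 1.015

LHS ≠ RHS (they differ by about 0.1438), so the equation does not hold here.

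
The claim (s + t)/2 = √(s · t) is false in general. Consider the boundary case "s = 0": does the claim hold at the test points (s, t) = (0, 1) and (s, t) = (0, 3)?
No, fails at both test points

At (0, 1): LHS = 1/2 ≠ RHS = 0
At (0, 3): LHS = 3/2 ≠ RHS = 0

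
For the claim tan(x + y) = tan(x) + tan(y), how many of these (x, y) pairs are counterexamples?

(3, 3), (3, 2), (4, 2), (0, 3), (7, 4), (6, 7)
5

Testing each pair:
(3, 3): LHS = tan(6) ≈ -0.291, RHS = 2·tan(3) ≈ -0.2851 → counterexample
(3, 2): LHS = tan(5) ≈ -3.381, RHS = tan(2) + tan(3) ≈ -2.328 → counterexample
(4, 2): LHS = tan(6) ≈ -0.291, RHS = tan(2) + tan(4) ≈ -1.027 → counterexample
(0, 3): LHS = tan(3) ≈ -0.1425, RHS = tan(3) ≈ -0.1425 → satisfies claim
(7, 4): LHS = tan(11) ≈ -226, RHS = tan(7) + tan(4) ≈ 2.029 → counterexample
(6, 7): LHS = tan(13) ≈ 0.463, RHS = tan(6) + tan(7) ≈ 0.5804 → counterexample

That makes 5 counterexamples.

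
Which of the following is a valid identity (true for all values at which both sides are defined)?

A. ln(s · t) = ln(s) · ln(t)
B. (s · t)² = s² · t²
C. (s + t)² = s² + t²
A: fails at (3, 5) — LHS = ln(15) ≈ 2.708, RHS = ln(3)·ln(5) ≈ 1.768.
B: holds — e.g. at (1, 2), both sides equal 4.
C: fails at (2, 2) — LHS = 16, RHS = 8.

Answer: B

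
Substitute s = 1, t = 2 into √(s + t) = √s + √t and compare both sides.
LHS = √(1 + 2) = √(3) ≈ 1.732
RHS = √1 + √2 = 1 + √(2) ≈ 2.414

LHS ≠ RHS (they differ by about 0.6822), so the equation does not hold here.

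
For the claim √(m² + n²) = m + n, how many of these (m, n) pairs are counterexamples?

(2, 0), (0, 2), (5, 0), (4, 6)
Testing each pair:
(2, 0): LHS = 2, RHS = 2 → satisfies claim
(0, 2): LHS = 2, RHS = 2 → satisfies claim
(5, 0): LHS = 5, RHS = 5 → satisfies claim
(4, 6): LHS = 2·√(13) ≈ 7.211, RHS = 10 → counterexample

That makes 1 counterexample.

Answer: 1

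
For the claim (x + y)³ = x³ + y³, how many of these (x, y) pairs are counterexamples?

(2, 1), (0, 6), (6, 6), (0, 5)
2

Testing each pair:
(2, 1): LHS = 27, RHS = 9 → counterexample
(0, 6): LHS = 216, RHS = 216 → satisfies claim
(6, 6): LHS = 1728, RHS = 432 → counterexample
(0, 5): LHS = 125, RHS = 125 → satisfies claim

That makes 2 counterexamples.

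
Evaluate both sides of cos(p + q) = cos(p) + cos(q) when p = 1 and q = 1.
LHS = cos(1 + 1) = cos(2) ≈ -0.4161
RHS = cos(1) + cos(1) = 2·cos(1) ≈ 1.081

LHS ≠ RHS (they differ by about 1.497), so the equation does not hold here.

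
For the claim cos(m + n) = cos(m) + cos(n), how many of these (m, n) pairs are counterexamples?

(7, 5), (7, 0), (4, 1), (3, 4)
Testing each pair:
(7, 5): LHS = cos(12) ≈ 0.8439, RHS = cos(5) + cos(7) ≈ 1.038 → counterexample
(7, 0): LHS = cos(7) ≈ 0.7539, RHS = cos(7) + 1 ≈ 1.754 → counterexample
(4, 1): LHS = cos(5) ≈ 0.2837, RHS = cos(4) + cos(1) ≈ -0.1133 → counterexample
(3, 4): LHS = cos(7) ≈ 0.7539, RHS = cos(3) + cos(4) ≈ -1.644 → counterexample

That makes 4 counterexamples.

Answer: 4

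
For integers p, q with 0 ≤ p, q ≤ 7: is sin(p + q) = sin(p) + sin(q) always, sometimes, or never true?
Sometimes true

It holds at (p, q) = (4, 0) (both sides equal sin(4) ≈ -0.7568), but fails at (p, q) = (3, 4) (LHS = sin(7) ≈ 0.657, RHS = sin(4) + sin(3) ≈ -0.6157).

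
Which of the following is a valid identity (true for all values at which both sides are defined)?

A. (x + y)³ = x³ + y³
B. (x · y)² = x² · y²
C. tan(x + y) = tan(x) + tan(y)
B

A: fails at (1, 4) — LHS = 125, RHS = 65.
B: holds — e.g. at (2, 5), both sides equal 100.
C: fails at (1, 5) — LHS = tan(6) ≈ -0.291, RHS = tan(5) + tan(1) ≈ -1.823.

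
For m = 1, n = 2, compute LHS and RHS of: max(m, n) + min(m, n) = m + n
LHS = max(1, 2) + min(1, 2) = 3
RHS = 1 + 2 = 3

LHS = RHS: the two sides agree.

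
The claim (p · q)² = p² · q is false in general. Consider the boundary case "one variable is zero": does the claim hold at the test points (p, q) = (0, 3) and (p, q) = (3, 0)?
Yes, holds at both test points

At (0, 3): LHS = 0, RHS = 0 → equal
At (3, 0): LHS = 0, RHS = 0 → equal

So the claim does hold at both of these boundary points, even though it is not an identity.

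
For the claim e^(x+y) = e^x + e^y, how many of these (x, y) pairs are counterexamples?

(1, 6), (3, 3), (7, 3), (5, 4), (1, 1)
Testing each pair:
(1, 6): LHS = e^7 ≈ 1097, RHS = e + e^6 ≈ 406.1 → counterexample
(3, 3): LHS = e^6 ≈ 403.4, RHS = 2·e^3 ≈ 40.17 → counterexample
(7, 3): LHS = e^10 ≈ 22026.5, RHS = e^3 + e^7 ≈ 1117 → counterexample
(5, 4): LHS = e^9 ≈ 8103, RHS = e^4 + e^5 ≈ 203 → counterexample
(1, 1): LHS = e^2 ≈ 7.389, RHS = 2·e ≈ 5.437 → counterexample

That makes 5 counterexamples.

Answer: 5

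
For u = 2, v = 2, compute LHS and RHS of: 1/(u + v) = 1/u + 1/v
LHS = 1/(2 + 2) = 1/4
RHS = 1/2 + 1/2 = 1

LHS ≠ RHS, so the equation does not hold here.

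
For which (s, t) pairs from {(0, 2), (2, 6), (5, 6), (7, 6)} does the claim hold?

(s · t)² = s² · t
(0, 2)

Testing each pair:
(0, 2): LHS = 0, RHS = 0 → holds
(2, 6): LHS = 144, RHS = 24 → fails
(5, 6): LHS = 900, RHS = 150 → fails
(7, 6): LHS = 1764, RHS = 294 → fails

1 of 4 pairs satisfies the claim.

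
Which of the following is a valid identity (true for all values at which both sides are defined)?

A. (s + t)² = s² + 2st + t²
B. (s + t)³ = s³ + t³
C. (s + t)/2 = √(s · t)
A

A: holds — e.g. at (2, 4), both sides equal 36.
B: fails at (6, 7) — LHS = 2197, RHS = 559.
C: fails at (1, 2) — LHS = 3/2, RHS = √(2) ≈ 1.414.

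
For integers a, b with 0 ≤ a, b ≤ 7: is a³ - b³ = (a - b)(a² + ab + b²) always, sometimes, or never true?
The identity holds for every pair in the range. For instance at (a, b) = (2, 5): both sides equal -117.

Answer: Always true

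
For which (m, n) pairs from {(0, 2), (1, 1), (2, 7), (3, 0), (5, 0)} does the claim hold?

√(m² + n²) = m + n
Testing each pair:
(0, 2): LHS = 2, RHS = 2 → holds
(1, 1): LHS = √(2) ≈ 1.414, RHS = 2 → fails
(2, 7): LHS = √(53) ≈ 7.28, RHS = 9 → fails
(3, 0): LHS = 3, RHS = 3 → holds
(5, 0): LHS = 5, RHS = 5 → holds

3 of 5 pairs satisfy the claim.

Answer: (0, 2), (3, 0), (5, 0)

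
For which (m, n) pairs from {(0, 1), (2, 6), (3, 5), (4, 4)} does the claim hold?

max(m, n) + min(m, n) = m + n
Testing each pair:
(0, 1): LHS = 1, RHS = 1 → holds
(2, 6): LHS = 8, RHS = 8 → holds
(3, 5): LHS = 8, RHS = 8 → holds
(4, 4): LHS = 8, RHS = 8 → holds

Every pair satisfies the claim.

Answer: All pairs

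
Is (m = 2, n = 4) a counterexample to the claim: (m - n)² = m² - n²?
Substituting m = 2, n = 4:
LHS = (2 - 4)² = 4
RHS = 2² - 4² = -12

Since LHS ≠ RHS, this pair disproves the claim.

Answer: Yes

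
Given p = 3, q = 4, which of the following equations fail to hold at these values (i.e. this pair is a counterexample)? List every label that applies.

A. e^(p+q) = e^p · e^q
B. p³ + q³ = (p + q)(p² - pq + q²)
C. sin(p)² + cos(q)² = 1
C

Evaluating each claim at the given values:
A. LHS = e^7 ≈ 1097, RHS = e^7 ≈ 1097 → holds here (LHS = RHS)
B. LHS = 91, RHS = 91 → holds here (LHS = RHS)
C. LHS = sin(3)² + cos(4)² ≈ 0.4472, RHS = 1 → fails here (LHS ≠ RHS)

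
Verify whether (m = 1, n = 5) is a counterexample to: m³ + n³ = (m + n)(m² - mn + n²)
No

Substituting m = 1, n = 5:
LHS = 1³ + 5³ = 126
RHS = (1 + 5)(1² - 1·5 + 5²) = 126

The sides agree, so this pair does not disprove the claim.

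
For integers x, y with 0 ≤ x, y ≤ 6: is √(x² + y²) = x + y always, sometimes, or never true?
It holds at (x, y) = (0, 6) (both sides equal 6), but fails at (x, y) = (2, 4) (LHS = 2·√(5) ≈ 4.472, RHS = 6).

Answer: Sometimes true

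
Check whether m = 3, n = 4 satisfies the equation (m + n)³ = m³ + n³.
Fails

Substituting m = 3, n = 4:

LHS = (3 + 4)³ = 343
RHS = 3³ + 4³ = 91

LHS ≠ RHS, so the equation does not hold at this point.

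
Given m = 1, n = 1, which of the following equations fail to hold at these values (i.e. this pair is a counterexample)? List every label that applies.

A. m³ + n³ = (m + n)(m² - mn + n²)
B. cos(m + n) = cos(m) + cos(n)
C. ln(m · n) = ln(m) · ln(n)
Evaluating each claim at the given values:
A. LHS = 2, RHS = 2 → holds here (LHS = RHS)
B. LHS = cos(2) ≈ -0.4161, RHS = 2·cos(1) ≈ 1.081 → fails here (LHS ≠ RHS)
C. LHS = 0, RHS = 0 → holds here (LHS = RHS)

Answer: B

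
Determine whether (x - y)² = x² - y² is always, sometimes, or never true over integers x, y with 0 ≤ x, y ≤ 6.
Sometimes true

It holds at (x, y) = (6, 0) (both sides equal 36), but fails at (x, y) = (6, 5) (LHS = 1, RHS = 11).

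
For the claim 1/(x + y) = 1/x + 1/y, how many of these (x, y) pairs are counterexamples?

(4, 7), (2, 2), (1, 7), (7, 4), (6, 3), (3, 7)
6

Testing each pair:
(4, 7): LHS = 1/11, RHS = 11/28 → counterexample
(2, 2): LHS = 1/4, RHS = 1 → counterexample
(1, 7): LHS = 1/8, RHS = 8/7 → counterexample
(7, 4): LHS = 1/11, RHS = 11/28 → counterexample
(6, 3): LHS = 1/9, RHS = 1/2 → counterexample
(3, 7): LHS = 1/10, RHS = 10/21 → counterexample

That makes 6 counterexamples.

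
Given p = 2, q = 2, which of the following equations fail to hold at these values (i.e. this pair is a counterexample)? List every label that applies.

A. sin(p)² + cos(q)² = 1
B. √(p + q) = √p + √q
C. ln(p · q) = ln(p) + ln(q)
B

Evaluating each claim at the given values:
A. LHS = cos(2)² + sin(2)² = 1, RHS = 1 → holds here (LHS = RHS)
B. LHS = 2, RHS = 2·√(2) ≈ 2.828 → fails here (LHS ≠ RHS)
C. LHS = ln(4) ≈ 1.386, RHS = 2·ln(2) ≈ 1.386 → holds here (LHS = RHS)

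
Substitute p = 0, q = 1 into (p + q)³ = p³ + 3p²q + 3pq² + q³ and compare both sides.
LHS = (0 + 1)³ = 1
RHS = 0³ + 3·0²·1 + 3·0·1² + 1³ = 1

LHS = RHS: the two sides agree.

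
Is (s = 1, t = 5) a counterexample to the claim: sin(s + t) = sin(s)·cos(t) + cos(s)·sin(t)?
No

Substituting s = 1, t = 5:
LHS = sin(1 + 5) = sin(6) ≈ -0.2794
RHS = sin(1)·cos(5) + cos(1)·sin(5) = sin(5)·cos(1) + sin(1)·cos(5) ≈ -0.2794

The sides agree, so this pair does not disprove the claim.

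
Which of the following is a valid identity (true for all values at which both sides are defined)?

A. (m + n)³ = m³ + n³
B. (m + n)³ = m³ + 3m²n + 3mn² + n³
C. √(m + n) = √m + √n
A: fails at (1, 1) — LHS = 8, RHS = 2.
B: holds — e.g. at (4, 6), both sides equal 1000.
C: fails at (6, 7) — LHS = √(13) ≈ 3.606, RHS = √(6) + √(7) ≈ 5.095.

Answer: B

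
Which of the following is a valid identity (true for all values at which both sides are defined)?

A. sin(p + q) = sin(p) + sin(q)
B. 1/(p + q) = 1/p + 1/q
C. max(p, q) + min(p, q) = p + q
C

A: fails at (1, 1) — LHS = sin(2) ≈ 0.9093, RHS = 2·sin(1) ≈ 1.683.
B: fails at (4, 4) — LHS = 1/8, RHS = 1/2.
C: holds — e.g. at (2, 4), both sides equal 6.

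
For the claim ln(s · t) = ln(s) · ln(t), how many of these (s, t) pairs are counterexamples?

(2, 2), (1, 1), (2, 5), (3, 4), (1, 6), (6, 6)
5

Testing each pair:
(2, 2): LHS = ln(4) ≈ 1.386, RHS = ln(2)² ≈ 0.4805 → counterexample
(1, 1): LHS = 0, RHS = 0 → satisfies claim
(2, 5): LHS = ln(10) ≈ 2.303, RHS = ln(2)·ln(5) ≈ 1.116 → counterexample
(3, 4): LHS = ln(12) ≈ 2.485, RHS = ln(3)·ln(4) ≈ 1.523 → counterexample
(1, 6): LHS = ln(6) ≈ 1.792, RHS = 0 → counterexample
(6, 6): LHS = ln(36) ≈ 3.584, RHS = ln(6)² ≈ 3.21 → counterexample

That makes 5 counterexamples.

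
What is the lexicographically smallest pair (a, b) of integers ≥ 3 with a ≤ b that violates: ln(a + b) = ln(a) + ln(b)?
(a, b) = (3, 3)

Substituting (3, 3) into the claim:
LHS = ln(3 + 3) = ln(6) ≈ 1.792
RHS = ln(3) + ln(3) = 2·ln(3) ≈ 2.197

Since LHS ≠ RHS, this pair disproves the claim, and no lexicographically smaller pair (a ≤ b, integers ≥ 3) does.

For instance (4, 9) is also a counterexample (LHS = ln(13) ≈ 2.565, RHS = ln(4) + ln(9) ≈ 3.584), but it's lexicographically larger.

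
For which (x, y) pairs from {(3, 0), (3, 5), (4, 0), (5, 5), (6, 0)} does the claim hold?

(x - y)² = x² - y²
Testing each pair:
(3, 0): LHS = 9, RHS = 9 → holds
(3, 5): LHS = 4, RHS = -16 → fails
(4, 0): LHS = 16, RHS = 16 → holds
(5, 5): LHS = 0, RHS = 0 → holds
(6, 0): LHS = 36, RHS = 36 → holds

4 of 5 pairs satisfy the claim.

Answer: (3, 0), (4, 0), (5, 5), (6, 0)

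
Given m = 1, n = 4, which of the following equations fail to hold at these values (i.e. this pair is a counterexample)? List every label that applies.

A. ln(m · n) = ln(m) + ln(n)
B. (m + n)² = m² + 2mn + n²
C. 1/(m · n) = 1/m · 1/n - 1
Evaluating each claim at the given values:
A. LHS = ln(4) ≈ 1.386, RHS = ln(4) ≈ 1.386 → holds here (LHS = RHS)
B. LHS = 25, RHS = 25 → holds here (LHS = RHS)
C. LHS = 1/4, RHS = -3/4 → fails here (LHS ≠ RHS)

Answer: C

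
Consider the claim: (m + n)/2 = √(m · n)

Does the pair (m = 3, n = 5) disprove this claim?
Yes

Substituting m = 3, n = 5:
LHS = (3 + 5)/2 = 4
RHS = √(3 · 5) = √(15) ≈ 3.873

Since LHS ≠ RHS, this pair disproves the claim.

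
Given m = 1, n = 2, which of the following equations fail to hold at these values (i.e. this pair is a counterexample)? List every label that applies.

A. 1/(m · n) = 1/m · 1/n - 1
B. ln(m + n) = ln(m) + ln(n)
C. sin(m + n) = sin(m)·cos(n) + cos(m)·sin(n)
Evaluating each claim at the given values:
A. LHS = 1/2, RHS = -1/2 → fails here (LHS ≠ RHS)
B. LHS = ln(3) ≈ 1.099, RHS = ln(2) ≈ 0.6931 → fails here (LHS ≠ RHS)
C. LHS = sin(3) ≈ 0.1411, RHS = sin(1)·cos(2) + sin(2)·cos(1) ≈ 0.1411 → holds here (LHS = RHS)

Answer: A, B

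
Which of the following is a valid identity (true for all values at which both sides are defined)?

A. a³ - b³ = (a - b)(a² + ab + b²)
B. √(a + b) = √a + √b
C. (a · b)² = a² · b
A

A: holds — e.g. at (3, 5), both sides equal -98.
B: fails at (3, 7) — LHS = √(10) ≈ 3.162, RHS = √(3) + √(7) ≈ 4.378.
C: fails at (5, 5) — LHS = 625, RHS = 125.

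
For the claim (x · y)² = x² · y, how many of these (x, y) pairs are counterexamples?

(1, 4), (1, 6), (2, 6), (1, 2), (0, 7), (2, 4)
5

Testing each pair:
(1, 4): LHS = 16, RHS = 4 → counterexample
(1, 6): LHS = 36, RHS = 6 → counterexample
(2, 6): LHS = 144, RHS = 24 → counterexample
(1, 2): LHS = 4, RHS = 2 → counterexample
(0, 7): LHS = 0, RHS = 0 → satisfies claim
(2, 4): LHS = 64, RHS = 16 → counterexample

That makes 5 counterexamples.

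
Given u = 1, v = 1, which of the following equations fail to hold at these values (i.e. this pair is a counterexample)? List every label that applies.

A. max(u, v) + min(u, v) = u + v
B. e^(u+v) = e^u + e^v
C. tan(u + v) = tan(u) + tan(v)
B, C

Evaluating each claim at the given values:
A. LHS = 2, RHS = 2 → holds here (LHS = RHS)
B. LHS = e^2 ≈ 7.389, RHS = 2·e ≈ 5.437 → fails here (LHS ≠ RHS)
C. LHS = tan(2) ≈ -2.185, RHS = 2·tan(1) ≈ 3.115 → fails here (LHS ≠ RHS)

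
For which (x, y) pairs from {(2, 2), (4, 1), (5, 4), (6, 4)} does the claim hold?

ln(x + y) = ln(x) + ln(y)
Testing each pair:
(2, 2): LHS = ln(4) ≈ 1.386, RHS = 2·ln(2) ≈ 1.386 → holds
(4, 1): LHS = ln(5) ≈ 1.609, RHS = ln(4) ≈ 1.386 → fails
(5, 4): LHS = ln(9) ≈ 2.197, RHS = ln(4) + ln(5) ≈ 2.996 → fails
(6, 4): LHS = ln(10) ≈ 2.303, RHS = ln(4) + ln(6) ≈ 3.178 → fails

1 of 4 pairs satisfies the claim.

Answer: (2, 2)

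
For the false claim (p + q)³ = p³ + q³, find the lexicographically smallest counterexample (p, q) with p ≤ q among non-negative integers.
(p, q) = (1, 1)

At (0, 2): both sides equal 8, so it holds there.
At (0, 6): both sides equal 216, so it holds there.

Substituting (1, 1) into the claim:
LHS = (1 + 1)³ = 8
RHS = 1³ + 1³ = 2

Since LHS ≠ RHS, this pair disproves the claim, and no lexicographically smaller pair (p ≤ q, non-negative integers) does.

For instance (6, 6) is also a counterexample (LHS = 1728, RHS = 432), but it's lexicographically larger.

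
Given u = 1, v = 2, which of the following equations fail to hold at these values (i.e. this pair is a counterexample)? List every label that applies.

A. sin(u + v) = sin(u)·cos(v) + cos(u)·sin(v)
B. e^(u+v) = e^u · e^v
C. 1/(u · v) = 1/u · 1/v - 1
C

Evaluating each claim at the given values:
A. LHS = sin(3) ≈ 0.1411, RHS = sin(1)·cos(2) + sin(2)·cos(1) ≈ 0.1411 → holds here (LHS = RHS)
B. LHS = e^3 ≈ 20.09, RHS = e^3 ≈ 20.09 → holds here (LHS = RHS)
C. LHS = 1/2, RHS = -1/2 → fails here (LHS ≠ RHS)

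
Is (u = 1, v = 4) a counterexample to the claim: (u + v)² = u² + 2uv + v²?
Substituting u = 1, v = 4:
LHS = (1 + 4)² = 25
RHS = 1² + 2·1·4 + 4² = 25

The sides agree, so this pair does not disprove the claim.

Answer: No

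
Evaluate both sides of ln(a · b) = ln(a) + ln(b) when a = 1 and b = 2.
LHS = ln(1 · 2) = ln(2) ≈ 0.6931
RHS = ln(1) + ln(2) = ln(2) ≈ 0.6931

LHS = RHS: the two sides agree.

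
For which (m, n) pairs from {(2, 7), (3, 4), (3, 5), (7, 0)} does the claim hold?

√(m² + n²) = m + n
Testing each pair:
(2, 7): LHS = √(53) ≈ 7.28, RHS = 9 → fails
(3, 4): LHS = 5, RHS = 7 → fails
(3, 5): LHS = √(34) ≈ 5.831, RHS = 8 → fails
(7, 0): LHS = 7, RHS = 7 → holds

1 of 4 pairs satisfies the claim.

Answer: (7, 0)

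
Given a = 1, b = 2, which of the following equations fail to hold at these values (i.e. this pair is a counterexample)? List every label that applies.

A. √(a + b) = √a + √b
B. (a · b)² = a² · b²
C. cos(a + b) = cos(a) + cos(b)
A, C

Evaluating each claim at the given values:
A. LHS = √(3) ≈ 1.732, RHS = 1 + √(2) ≈ 2.414 → fails here (LHS ≠ RHS)
B. LHS = 4, RHS = 4 → holds here (LHS = RHS)
C. LHS = cos(3) ≈ -0.99, RHS = cos(2) + cos(1) ≈ 0.1242 → fails here (LHS ≠ RHS)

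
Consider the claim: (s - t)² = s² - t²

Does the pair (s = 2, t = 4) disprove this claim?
Substituting s = 2, t = 4:
LHS = (2 - 4)² = 4
RHS = 2² - 4² = -12

Since LHS ≠ RHS, this pair disproves the claim.

Answer: Yes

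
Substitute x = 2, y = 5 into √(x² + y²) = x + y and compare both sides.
LHS = √(2² + 5²) = √(29) ≈ 5.385
RHS = 2 + 5 = 7

LHS ≠ RHS (they differ by about 1.615), so the equation does not hold here.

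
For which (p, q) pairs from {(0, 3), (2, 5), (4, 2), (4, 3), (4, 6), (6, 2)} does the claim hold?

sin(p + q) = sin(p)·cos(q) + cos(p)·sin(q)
Testing each pair:
(0, 3): LHS = sin(3) ≈ 0.1411, RHS = sin(3) ≈ 0.1411 → holds
(2, 5): LHS = sin(7) ≈ 0.657, RHS = sin(2)·cos(5) + sin(5)·cos(2) ≈ 0.657 → holds
(4, 2): LHS = sin(6) ≈ -0.2794, RHS = sin(2)·cos(4) + sin(4)·cos(2) ≈ -0.2794 → holds
(4, 3): LHS = sin(7) ≈ 0.657, RHS = sin(3)·cos(4) + sin(4)·cos(3) ≈ 0.657 → holds
(4, 6): LHS = sin(10) ≈ -0.544, RHS = sin(4)·cos(6) + sin(6)·cos(4) ≈ -0.544 → holds
(6, 2): LHS = sin(8) ≈ 0.9894, RHS = sin(6)·cos(2) + sin(2)·cos(6) ≈ 0.9894 → holds

Every pair satisfies the claim.

Answer: All pairs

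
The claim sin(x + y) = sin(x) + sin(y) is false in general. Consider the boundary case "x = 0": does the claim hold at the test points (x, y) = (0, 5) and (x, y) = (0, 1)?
At (0, 5): LHS = sin(5) ≈ -0.9589, RHS = sin(5) ≈ -0.9589 → equal
At (0, 1): LHS = sin(1) ≈ 0.8415, RHS = sin(1) ≈ 0.8415 → equal

So the claim does hold at both of these boundary points, even though it is not an identity.

Answer: Yes, holds at both test points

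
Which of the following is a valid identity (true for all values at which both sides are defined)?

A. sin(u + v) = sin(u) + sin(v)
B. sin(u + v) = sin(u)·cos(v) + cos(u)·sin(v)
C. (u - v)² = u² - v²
A: fails at (1, 5) — LHS = sin(6) ≈ -0.2794, RHS = sin(5) + sin(1) ≈ -0.1175.
B: holds — e.g. at (1, 1), both sides equal sin(2) ≈ 0.9093.
C: fails at (2, 5) — LHS = 9, RHS = -21.

Answer: B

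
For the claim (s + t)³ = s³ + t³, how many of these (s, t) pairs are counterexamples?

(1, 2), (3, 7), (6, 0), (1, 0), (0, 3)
2

Testing each pair:
(1, 2): LHS = 27, RHS = 9 → counterexample
(3, 7): LHS = 1000, RHS = 370 → counterexample
(6, 0): LHS = 216, RHS = 216 → satisfies claim
(1, 0): LHS = 1, RHS = 1 → satisfies claim
(0, 3): LHS = 27, RHS = 27 → satisfies claim

That makes 2 counterexamples.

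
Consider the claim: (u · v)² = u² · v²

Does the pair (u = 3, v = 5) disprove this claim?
Substituting u = 3, v = 5:
LHS = (3 · 5)² = 225
RHS = 3² · 5² = 225

The sides agree, so this pair does not disprove the claim.

Answer: No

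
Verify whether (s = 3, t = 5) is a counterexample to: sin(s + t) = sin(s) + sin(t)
Yes

Substituting s = 3, t = 5:
LHS = sin(3 + 5) = sin(8) ≈ 0.9894
RHS = sin(3) + sin(5) ≈ -0.8178

Since LHS ≠ RHS, this pair disproves the claim.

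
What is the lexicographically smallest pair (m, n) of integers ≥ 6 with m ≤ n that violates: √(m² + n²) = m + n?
Substituting (6, 6) into the claim:
LHS = √(6² + 6²) = 6·√(2) ≈ 8.485
RHS = 6 + 6 = 12

Since LHS ≠ RHS, this pair disproves the claim, and no lexicographically smaller pair (m ≤ n, integers ≥ 6) does.

For instance (8, 13) is also a counterexample (LHS = √(233) ≈ 15.26, RHS = 21), but it's lexicographically larger.

Answer: (m, n) = (6, 6)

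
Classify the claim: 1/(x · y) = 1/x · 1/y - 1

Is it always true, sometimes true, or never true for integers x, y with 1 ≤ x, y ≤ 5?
The claim fails for every pair in the range. For instance at (x, y) = (4, 1): LHS = 1/4, RHS = -3/4.

Answer: Never true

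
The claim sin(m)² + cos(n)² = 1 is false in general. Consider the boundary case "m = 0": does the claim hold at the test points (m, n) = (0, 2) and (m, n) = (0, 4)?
No, fails at both test points

At (0, 2): LHS = cos(2)² ≈ 0.1732 ≠ RHS = 1
At (0, 4): LHS = cos(4)² ≈ 0.4272 ≠ RHS = 1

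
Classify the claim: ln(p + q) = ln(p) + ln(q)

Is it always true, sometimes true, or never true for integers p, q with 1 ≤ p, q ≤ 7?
Sometimes true

It holds at (p, q) = (2, 2) (both sides equal ln(4) ≈ 1.386), but fails at (p, q) = (3, 1) (LHS = ln(4) ≈ 1.386, RHS = ln(3) ≈ 1.099).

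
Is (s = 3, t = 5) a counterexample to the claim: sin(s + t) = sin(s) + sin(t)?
Substituting s = 3, t = 5:
LHS = sin(3 + 5) = sin(8) ≈ 0.9894
RHS = sin(3) + sin(5) ≈ -0.8178

Since LHS ≠ RHS, this pair disproves the claim.

Answer: Yes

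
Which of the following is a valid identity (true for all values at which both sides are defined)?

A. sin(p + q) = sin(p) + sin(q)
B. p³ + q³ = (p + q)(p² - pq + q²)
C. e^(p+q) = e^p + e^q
A: fails at (4, 5) — LHS = sin(9) ≈ 0.4121, RHS = sin(5) + sin(4) ≈ -1.716.
B: holds — e.g. at (2, 7), both sides equal 351.
C: fails at (2, 2) — LHS = e^4 ≈ 54.6, RHS = 2·e^2 ≈ 14.78.

Answer: B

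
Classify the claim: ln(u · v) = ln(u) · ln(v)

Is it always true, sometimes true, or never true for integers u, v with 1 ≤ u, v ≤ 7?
It holds at (u, v) = (1, 1) (both sides equal 0), but fails at (u, v) = (1, 6) (LHS = ln(6) ≈ 1.792, RHS = 0).

Answer: Sometimes true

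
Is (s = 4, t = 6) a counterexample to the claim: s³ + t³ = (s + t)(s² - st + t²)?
No

Substituting s = 4, t = 6:
LHS = 4³ + 6³ = 280
RHS = (4 + 6)(4² - 4·6 + 6²) = 280

The sides agree, so this pair does not disprove the claim.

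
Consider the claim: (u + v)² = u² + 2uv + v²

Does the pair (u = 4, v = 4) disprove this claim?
Substituting u = 4, v = 4:
LHS = (4 + 4)² = 64
RHS = 4² + 2·4·4 + 4² = 64

The sides agree, so this pair does not disprove the claim.

Answer: No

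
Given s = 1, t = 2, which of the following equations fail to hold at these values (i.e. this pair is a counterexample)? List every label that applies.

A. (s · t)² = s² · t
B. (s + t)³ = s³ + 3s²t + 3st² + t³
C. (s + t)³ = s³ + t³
A, C

Evaluating each claim at the given values:
A. LHS = 4, RHS = 2 → fails here (LHS ≠ RHS)
B. LHS = 27, RHS = 27 → holds here (LHS = RHS)
C. LHS = 27, RHS = 9 → fails here (LHS ≠ RHS)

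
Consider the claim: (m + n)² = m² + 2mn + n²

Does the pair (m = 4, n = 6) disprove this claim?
Substituting m = 4, n = 6:
LHS = (4 + 6)² = 100
RHS = 4² + 2·4·6 + 6² = 100

The sides agree, so this pair does not disprove the claim.

Answer: No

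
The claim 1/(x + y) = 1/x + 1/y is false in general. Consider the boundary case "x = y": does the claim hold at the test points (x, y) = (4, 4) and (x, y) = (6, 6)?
No, fails at both test points

At (4, 4): LHS = 1/8 ≠ RHS = 1/2
At (6, 6): LHS = 1/12 ≠ RHS = 1/3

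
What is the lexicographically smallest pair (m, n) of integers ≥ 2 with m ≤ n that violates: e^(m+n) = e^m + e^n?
(m, n) = (2, 2)

Substituting (2, 2) into the claim:
LHS = e^(2+2) = e^4 ≈ 54.6
RHS = e^2 + e^2 = 2·e^2 ≈ 14.78

Since LHS ≠ RHS, this pair disproves the claim, and no lexicographically smaller pair (m ≤ n, integers ≥ 2) does.

For instance (8, 9) is also a counterexample (LHS = e^17 ≈ 24154952.8, RHS = e^8 + e^9 ≈ 11084.0), but it's lexicographically larger.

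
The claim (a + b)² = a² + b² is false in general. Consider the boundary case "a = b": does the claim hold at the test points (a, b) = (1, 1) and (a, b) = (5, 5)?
No, fails at both test points

At (1, 1): LHS = 4 ≠ RHS = 2
At (5, 5): LHS = 100 ≠ RHS = 50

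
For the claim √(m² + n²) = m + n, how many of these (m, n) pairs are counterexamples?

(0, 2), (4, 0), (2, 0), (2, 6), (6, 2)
Testing each pair:
(0, 2): LHS = 2, RHS = 2 → satisfies claim
(4, 0): LHS = 4, RHS = 4 → satisfies claim
(2, 0): LHS = 2, RHS = 2 → satisfies claim
(2, 6): LHS = 2·√(10) ≈ 6.325, RHS = 8 → counterexample
(6, 2): LHS = 2·√(10) ≈ 6.325, RHS = 8 → counterexample

That makes 2 counterexamples.

Answer: 2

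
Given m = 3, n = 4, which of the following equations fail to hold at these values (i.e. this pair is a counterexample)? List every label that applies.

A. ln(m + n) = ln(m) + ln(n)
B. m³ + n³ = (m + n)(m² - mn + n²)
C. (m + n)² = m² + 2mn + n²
Evaluating each claim at the given values:
A. LHS = ln(7) ≈ 1.946, RHS = ln(3) + ln(4) ≈ 2.485 → fails here (LHS ≠ RHS)
B. LHS = 91, RHS = 91 → holds here (LHS = RHS)
C. LHS = 49, RHS = 49 → holds here (LHS = RHS)

Answer: A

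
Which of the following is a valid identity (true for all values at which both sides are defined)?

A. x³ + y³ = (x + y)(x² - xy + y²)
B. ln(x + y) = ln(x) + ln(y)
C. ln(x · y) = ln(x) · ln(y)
A

A: holds — e.g. at (2, 3), both sides equal 35.
B: fails at (1, 3) — LHS = ln(4) ≈ 1.386, RHS = ln(3) ≈ 1.099.
C: fails at (2, 7) — LHS = ln(14) ≈ 2.639, RHS = ln(2)·ln(7) ≈ 1.349.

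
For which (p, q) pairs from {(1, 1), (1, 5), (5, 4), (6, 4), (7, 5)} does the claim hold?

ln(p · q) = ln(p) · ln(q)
(1, 1)

Testing each pair:
(1, 1): LHS = 0, RHS = 0 → holds
(1, 5): LHS = ln(5) ≈ 1.609, RHS = 0 → fails
(5, 4): LHS = ln(20) ≈ 2.996, RHS = ln(4)·ln(5) ≈ 2.231 → fails
(6, 4): LHS = ln(24) ≈ 3.178, RHS = ln(4)·ln(6) ≈ 2.484 → fails
(7, 5): LHS = ln(35) ≈ 3.555, RHS = ln(5)·ln(7) ≈ 3.132 → fails

1 of 5 pairs satisfies the claim.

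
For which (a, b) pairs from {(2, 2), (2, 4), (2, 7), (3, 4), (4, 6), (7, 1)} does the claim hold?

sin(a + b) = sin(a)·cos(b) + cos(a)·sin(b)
Testing each pair:
(2, 2): LHS = sin(4) ≈ -0.7568, RHS = 2·sin(2)·cos(2) ≈ -0.7568 → holds
(2, 4): LHS = sin(6) ≈ -0.2794, RHS = sin(2)·cos(4) + sin(4)·cos(2) ≈ -0.2794 → holds
(2, 7): LHS = sin(9) ≈ 0.4121, RHS = sin(7)·cos(2) + sin(2)·cos(7) ≈ 0.4121 → holds
(3, 4): LHS = sin(7) ≈ 0.657, RHS = sin(3)·cos(4) + sin(4)·cos(3) ≈ 0.657 → holds
(4, 6): LHS = sin(10) ≈ -0.544, RHS = sin(4)·cos(6) + sin(6)·cos(4) ≈ -0.544 → holds
(7, 1): LHS = sin(8) ≈ 0.9894, RHS = sin(7)·cos(1) + sin(1)·cos(7) ≈ 0.9894 → holds

Every pair satisfies the claim.

Answer: All pairs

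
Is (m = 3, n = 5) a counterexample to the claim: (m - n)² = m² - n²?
Yes

Substituting m = 3, n = 5:
LHS = (3 - 5)² = 4
RHS = 3² - 5² = -16

Since LHS ≠ RHS, this pair disproves the claim.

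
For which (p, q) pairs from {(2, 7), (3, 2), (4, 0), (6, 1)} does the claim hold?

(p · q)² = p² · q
Testing each pair:
(2, 7): LHS = 196, RHS = 28 → fails
(3, 2): LHS = 36, RHS = 18 → fails
(4, 0): LHS = 0, RHS = 0 → holds
(6, 1): LHS = 36, RHS = 36 → holds

2 of 4 pairs satisfy the claim.

Answer: (4, 0), (6, 1)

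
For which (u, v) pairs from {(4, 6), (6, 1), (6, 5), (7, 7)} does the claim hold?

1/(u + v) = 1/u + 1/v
None

Testing each pair:
(4, 6): LHS = 1/10, RHS = 5/12 → fails
(6, 1): LHS = 1/7, RHS = 7/6 → fails
(6, 5): LHS = 1/11, RHS = 11/30 → fails
(7, 7): LHS = 1/14, RHS = 2/7 → fails

No pair satisfies the claim.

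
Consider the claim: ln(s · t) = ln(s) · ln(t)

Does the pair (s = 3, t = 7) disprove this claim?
Yes

Substituting s = 3, t = 7:
LHS = ln(3 · 7) = ln(21) ≈ 3.045
RHS = ln(3) · ln(7) ≈ 2.138

Since LHS ≠ RHS, this pair disproves the claim.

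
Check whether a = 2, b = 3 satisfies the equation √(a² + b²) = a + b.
Substituting a = 2, b = 3:

LHS = √(2² + 3²) = √(13) ≈ 3.606
RHS = 2 + 3 = 5

LHS ≠ RHS, so the equation does not hold at this point.

Answer: Fails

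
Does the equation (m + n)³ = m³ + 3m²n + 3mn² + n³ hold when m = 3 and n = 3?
Holds

Substituting m = 3, n = 3:

LHS = (3 + 3)³ = 216
RHS = 3³ + 3·3²·3 + 3·3·3² + 3³ = 216

LHS = RHS, so the equation holds at this point.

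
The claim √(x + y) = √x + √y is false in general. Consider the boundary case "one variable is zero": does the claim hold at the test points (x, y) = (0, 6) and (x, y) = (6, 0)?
At (0, 6): LHS = √(6) ≈ 2.449, RHS = √(6) ≈ 2.449 → equal
At (6, 0): LHS = √(6) ≈ 2.449, RHS = √(6) ≈ 2.449 → equal

So the claim does hold at both of these boundary points, even though it is not an identity.

Answer: Yes, holds at both test points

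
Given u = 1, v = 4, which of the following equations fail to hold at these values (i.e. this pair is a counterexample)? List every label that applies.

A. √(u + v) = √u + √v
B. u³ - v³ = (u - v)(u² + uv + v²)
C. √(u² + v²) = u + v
Evaluating each claim at the given values:
A. LHS = √(5) ≈ 2.236, RHS = 3 → fails here (LHS ≠ RHS)
B. LHS = -63, RHS = -63 → holds here (LHS = RHS)
C. LHS = √(17) ≈ 4.123, RHS = 5 → fails here (LHS ≠ RHS)

Answer: A, C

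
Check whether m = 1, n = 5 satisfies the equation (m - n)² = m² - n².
Substituting m = 1, n = 5:

LHS = (1 - 5)² = 16
RHS = 1² - 5² = -24

LHS ≠ RHS, so the equation does not hold at this point.

Answer: Fails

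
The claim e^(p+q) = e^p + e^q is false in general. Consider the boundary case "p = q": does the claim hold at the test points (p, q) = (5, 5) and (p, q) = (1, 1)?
At (5, 5): LHS = e^10 ≈ 22026.5 ≠ RHS = 2·e^5 ≈ 296.8
At (1, 1): LHS = e^2 ≈ 7.389 ≠ RHS = 2·e ≈ 5.437

Answer: No, fails at both test points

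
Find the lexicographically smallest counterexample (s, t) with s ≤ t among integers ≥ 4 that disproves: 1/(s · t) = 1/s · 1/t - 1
(s, t) = (4, 4)

Substituting (4, 4) into the claim:
LHS = 1/(4 · 4) = 1/16
RHS = 1/4 · 1/4 - 1 = -15/16

Since LHS ≠ RHS, this pair disproves the claim, and no lexicographically smaller pair (s ≤ t, integers ≥ 4) does.

For instance (8, 10) is also a counterexample (LHS = 1/80, RHS = -79/80), but it's lexicographically larger.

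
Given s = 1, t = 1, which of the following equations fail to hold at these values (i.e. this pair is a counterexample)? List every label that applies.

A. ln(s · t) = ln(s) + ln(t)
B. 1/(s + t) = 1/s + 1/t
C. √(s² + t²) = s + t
Evaluating each claim at the given values:
A. LHS = 0, RHS = 0 → holds here (LHS = RHS)
B. LHS = 1/2, RHS = 2 → fails here (LHS ≠ RHS)
C. LHS = √(2) ≈ 1.414, RHS = 2 → fails here (LHS ≠ RHS)

Answer: B, C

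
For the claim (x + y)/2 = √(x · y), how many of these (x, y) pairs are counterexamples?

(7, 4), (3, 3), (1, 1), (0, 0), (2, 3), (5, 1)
Testing each pair:
(7, 4): LHS = 11/2, RHS = 2·√(7) ≈ 5.292 → counterexample
(3, 3): LHS = 3, RHS = 3 → satisfies claim
(1, 1): LHS = 1, RHS = 1 → satisfies claim
(0, 0): LHS = 0, RHS = 0 → satisfies claim
(2, 3): LHS = 5/2, RHS = √(6) ≈ 2.449 → counterexample
(5, 1): LHS = 3, RHS = √(5) ≈ 2.236 → counterexample

That makes 3 counterexamples.

Answer: 3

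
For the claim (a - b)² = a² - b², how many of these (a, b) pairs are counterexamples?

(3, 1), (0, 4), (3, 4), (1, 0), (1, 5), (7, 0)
Testing each pair:
(3, 1): LHS = 4, RHS = 8 → counterexample
(0, 4): LHS = 16, RHS = -16 → counterexample
(3, 4): LHS = 1, RHS = -7 → counterexample
(1, 0): LHS = 1, RHS = 1 → satisfies claim
(1, 5): LHS = 16, RHS = -24 → counterexample
(7, 0): LHS = 49, RHS = 49 → satisfies claim

That makes 4 counterexamples.

Answer: 4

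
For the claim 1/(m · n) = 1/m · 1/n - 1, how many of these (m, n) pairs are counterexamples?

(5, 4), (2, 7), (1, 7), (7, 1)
4

Testing each pair:
(5, 4): LHS = 1/20, RHS = -19/20 → counterexample
(2, 7): LHS = 1/14, RHS = -13/14 → counterexample
(1, 7): LHS = 1/7, RHS = -6/7 → counterexample
(7, 1): LHS = 1/7, RHS = -6/7 → counterexample

That makes 4 counterexamples.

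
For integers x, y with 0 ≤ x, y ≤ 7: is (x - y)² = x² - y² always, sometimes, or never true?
It holds at (x, y) = (3, 3) (both sides equal 0), but fails at (x, y) = (7, 4) (LHS = 9, RHS = 33).

Answer: Sometimes true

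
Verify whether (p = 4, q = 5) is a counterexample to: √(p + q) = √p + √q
Substituting p = 4, q = 5:
LHS = √(4 + 5) = 3
RHS = √4 + √5 = 2 + √(5) ≈ 4.236

Since LHS ≠ RHS, this pair disproves the claim.

Answer: Yes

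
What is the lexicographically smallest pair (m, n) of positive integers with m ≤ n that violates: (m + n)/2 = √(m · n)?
(m, n) = (1, 2)

Substituting (1, 2) into the claim:
LHS = (1 + 2)/2 = 3/2
RHS = √(1 · 2) = √(2) ≈ 1.414

Since LHS ≠ RHS, this pair disproves the claim, and no lexicographically smaller pair (m ≤ n, positive integers) does.

For instance (1, 7) is also a counterexample (LHS = 4, RHS = √(7) ≈ 2.646), but it's lexicographically larger.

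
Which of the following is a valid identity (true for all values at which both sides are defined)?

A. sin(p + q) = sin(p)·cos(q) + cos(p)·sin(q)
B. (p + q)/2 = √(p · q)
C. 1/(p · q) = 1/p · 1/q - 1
A

A: holds — e.g. at (1, 4), both sides equal sin(5) ≈ -0.9589.
B: fails at (2, 4) — LHS = 3, RHS = 2·√(2) ≈ 2.828.
C: fails at (1, 4) — LHS = 1/4, RHS = -3/4.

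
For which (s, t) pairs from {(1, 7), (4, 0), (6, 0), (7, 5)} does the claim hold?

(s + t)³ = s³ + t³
Testing each pair:
(1, 7): LHS = 512, RHS = 344 → fails
(4, 0): LHS = 64, RHS = 64 → holds
(6, 0): LHS = 216, RHS = 216 → holds
(7, 5): LHS = 1728, RHS = 468 → fails

2 of 4 pairs satisfy the claim.

Answer: (4, 0), (6, 0)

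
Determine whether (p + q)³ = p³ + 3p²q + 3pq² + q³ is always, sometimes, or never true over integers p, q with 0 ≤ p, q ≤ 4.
The identity holds for every pair in the range. For instance at (p, q) = (0, 2): both sides equal 8.

Answer: Always true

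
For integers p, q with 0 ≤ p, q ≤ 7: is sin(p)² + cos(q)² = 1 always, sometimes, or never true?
Sometimes true

It holds at (p, q) = (2, 2) (both sides equal 1), but fails at (p, q) = (4, 0) (LHS = sin(4)² + 1 ≈ 1.573, RHS = 1).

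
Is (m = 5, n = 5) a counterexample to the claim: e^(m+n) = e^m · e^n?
No

Substituting m = 5, n = 5:
LHS = e^(5+5) = e^10 ≈ 22026.5
RHS = e^5 · e^5 = e^10 ≈ 22026.5

The sides agree, so this pair does not disprove the claim.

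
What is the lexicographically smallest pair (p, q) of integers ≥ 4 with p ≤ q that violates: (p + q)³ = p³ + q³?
(p, q) = (4, 4)

Substituting (4, 4) into the claim:
LHS = (4 + 4)³ = 512
RHS = 4³ + 4³ = 128

Since LHS ≠ RHS, this pair disproves the claim, and no lexicographically smaller pair (p ≤ q, integers ≥ 4) does.

For instance (9, 11) is also a counterexample (LHS = 8000, RHS = 2060), but it's lexicographically larger.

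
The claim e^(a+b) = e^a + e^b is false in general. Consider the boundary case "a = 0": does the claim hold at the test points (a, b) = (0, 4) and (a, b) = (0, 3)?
At (0, 4): LHS = e^4 ≈ 54.6 ≠ RHS = 1 + e^4 ≈ 55.6
At (0, 3): LHS = e^3 ≈ 20.09 ≠ RHS = 1 + e^3 ≈ 21.09

Answer: No, fails at both test points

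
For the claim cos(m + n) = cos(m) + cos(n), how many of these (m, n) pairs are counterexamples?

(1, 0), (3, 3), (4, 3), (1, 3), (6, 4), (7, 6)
6

Testing each pair:
(1, 0): LHS = cos(1) ≈ 0.5403, RHS = cos(1) + 1 ≈ 1.54 → counterexample
(3, 3): LHS = cos(6) ≈ 0.9602, RHS = 2·cos(3) ≈ -1.98 → counterexample
(4, 3): LHS = cos(7) ≈ 0.7539, RHS = cos(3) + cos(4) ≈ -1.644 → counterexample
(1, 3): LHS = cos(4) ≈ -0.6536, RHS = cos(3) + cos(1) ≈ -0.4497 → counterexample
(6, 4): LHS = cos(10) ≈ -0.8391, RHS = cos(4) + cos(6) ≈ 0.3065 → counterexample
(7, 6): LHS = cos(13) ≈ 0.9074, RHS = cos(7) + cos(6) ≈ 1.714 → counterexample

That makes 6 counterexamples.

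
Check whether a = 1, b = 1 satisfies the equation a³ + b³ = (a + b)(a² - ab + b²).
Holds

Substituting a = 1, b = 1:

LHS = 1³ + 1³ = 2
RHS = (1 + 1)(1² - 1·1 + 1²) = 2

LHS = RHS, so the equation holds at this point.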